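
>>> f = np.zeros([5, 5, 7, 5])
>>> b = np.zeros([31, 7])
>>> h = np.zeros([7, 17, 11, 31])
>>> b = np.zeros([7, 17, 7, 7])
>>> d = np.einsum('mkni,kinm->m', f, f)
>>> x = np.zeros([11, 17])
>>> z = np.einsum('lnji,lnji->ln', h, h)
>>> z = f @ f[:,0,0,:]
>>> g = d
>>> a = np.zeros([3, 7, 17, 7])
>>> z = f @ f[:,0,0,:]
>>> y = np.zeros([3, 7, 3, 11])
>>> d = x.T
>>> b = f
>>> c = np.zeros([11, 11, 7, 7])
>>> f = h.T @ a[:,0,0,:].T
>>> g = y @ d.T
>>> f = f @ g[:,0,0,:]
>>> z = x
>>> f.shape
(31, 11, 17, 17)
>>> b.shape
(5, 5, 7, 5)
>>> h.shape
(7, 17, 11, 31)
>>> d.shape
(17, 11)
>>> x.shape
(11, 17)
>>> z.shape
(11, 17)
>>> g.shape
(3, 7, 3, 17)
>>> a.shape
(3, 7, 17, 7)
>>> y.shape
(3, 7, 3, 11)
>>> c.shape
(11, 11, 7, 7)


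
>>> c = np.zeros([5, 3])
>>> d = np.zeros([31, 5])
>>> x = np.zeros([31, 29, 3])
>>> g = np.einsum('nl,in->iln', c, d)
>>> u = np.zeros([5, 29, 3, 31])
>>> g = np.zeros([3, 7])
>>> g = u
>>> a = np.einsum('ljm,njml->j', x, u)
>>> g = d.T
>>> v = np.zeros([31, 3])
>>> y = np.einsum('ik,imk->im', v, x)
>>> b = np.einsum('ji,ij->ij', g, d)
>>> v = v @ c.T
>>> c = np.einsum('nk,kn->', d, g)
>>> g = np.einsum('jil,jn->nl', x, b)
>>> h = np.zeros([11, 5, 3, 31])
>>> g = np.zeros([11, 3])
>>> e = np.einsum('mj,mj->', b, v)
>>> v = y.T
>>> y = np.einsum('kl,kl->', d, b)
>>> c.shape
()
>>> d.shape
(31, 5)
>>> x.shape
(31, 29, 3)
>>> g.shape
(11, 3)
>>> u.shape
(5, 29, 3, 31)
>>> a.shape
(29,)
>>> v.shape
(29, 31)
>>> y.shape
()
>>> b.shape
(31, 5)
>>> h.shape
(11, 5, 3, 31)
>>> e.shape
()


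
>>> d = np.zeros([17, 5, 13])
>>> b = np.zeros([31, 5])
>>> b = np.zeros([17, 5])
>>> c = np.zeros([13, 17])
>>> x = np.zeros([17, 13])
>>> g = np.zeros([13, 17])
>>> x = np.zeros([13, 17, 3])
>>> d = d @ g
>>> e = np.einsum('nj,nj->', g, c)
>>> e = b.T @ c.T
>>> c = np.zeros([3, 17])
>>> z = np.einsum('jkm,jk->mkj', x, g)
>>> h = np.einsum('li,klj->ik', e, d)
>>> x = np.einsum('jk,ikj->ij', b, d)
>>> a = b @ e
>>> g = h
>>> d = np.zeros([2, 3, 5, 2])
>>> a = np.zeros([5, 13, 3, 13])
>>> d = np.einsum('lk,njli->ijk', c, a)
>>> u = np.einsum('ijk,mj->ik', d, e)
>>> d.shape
(13, 13, 17)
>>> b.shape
(17, 5)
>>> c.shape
(3, 17)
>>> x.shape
(17, 17)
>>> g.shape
(13, 17)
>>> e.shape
(5, 13)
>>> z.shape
(3, 17, 13)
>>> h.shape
(13, 17)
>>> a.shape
(5, 13, 3, 13)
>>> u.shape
(13, 17)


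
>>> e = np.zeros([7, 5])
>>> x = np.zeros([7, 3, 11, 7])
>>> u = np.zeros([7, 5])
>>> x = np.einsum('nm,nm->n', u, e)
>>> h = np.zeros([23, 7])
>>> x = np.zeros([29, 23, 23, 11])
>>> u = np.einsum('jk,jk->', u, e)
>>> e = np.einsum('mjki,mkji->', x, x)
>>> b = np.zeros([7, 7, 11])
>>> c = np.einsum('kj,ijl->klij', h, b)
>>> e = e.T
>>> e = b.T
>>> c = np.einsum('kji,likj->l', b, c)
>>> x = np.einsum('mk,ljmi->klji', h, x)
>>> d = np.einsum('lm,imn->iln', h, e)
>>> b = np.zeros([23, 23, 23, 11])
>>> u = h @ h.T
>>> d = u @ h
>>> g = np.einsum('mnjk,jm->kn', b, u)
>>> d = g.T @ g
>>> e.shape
(11, 7, 7)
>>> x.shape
(7, 29, 23, 11)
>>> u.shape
(23, 23)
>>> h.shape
(23, 7)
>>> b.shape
(23, 23, 23, 11)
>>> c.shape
(23,)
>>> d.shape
(23, 23)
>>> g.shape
(11, 23)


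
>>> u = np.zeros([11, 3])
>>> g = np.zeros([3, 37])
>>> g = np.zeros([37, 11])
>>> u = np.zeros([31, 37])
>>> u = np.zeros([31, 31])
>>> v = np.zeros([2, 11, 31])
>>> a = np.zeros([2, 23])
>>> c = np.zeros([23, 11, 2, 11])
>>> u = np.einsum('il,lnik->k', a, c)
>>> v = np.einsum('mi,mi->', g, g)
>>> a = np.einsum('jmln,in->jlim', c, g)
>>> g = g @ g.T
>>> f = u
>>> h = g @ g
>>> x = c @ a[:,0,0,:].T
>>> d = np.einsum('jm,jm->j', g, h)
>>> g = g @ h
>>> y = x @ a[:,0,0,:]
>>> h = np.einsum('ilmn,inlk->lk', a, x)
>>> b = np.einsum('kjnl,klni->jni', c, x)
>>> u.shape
(11,)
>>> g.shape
(37, 37)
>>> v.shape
()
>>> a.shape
(23, 2, 37, 11)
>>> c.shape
(23, 11, 2, 11)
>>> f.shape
(11,)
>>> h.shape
(2, 23)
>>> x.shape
(23, 11, 2, 23)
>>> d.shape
(37,)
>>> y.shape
(23, 11, 2, 11)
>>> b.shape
(11, 2, 23)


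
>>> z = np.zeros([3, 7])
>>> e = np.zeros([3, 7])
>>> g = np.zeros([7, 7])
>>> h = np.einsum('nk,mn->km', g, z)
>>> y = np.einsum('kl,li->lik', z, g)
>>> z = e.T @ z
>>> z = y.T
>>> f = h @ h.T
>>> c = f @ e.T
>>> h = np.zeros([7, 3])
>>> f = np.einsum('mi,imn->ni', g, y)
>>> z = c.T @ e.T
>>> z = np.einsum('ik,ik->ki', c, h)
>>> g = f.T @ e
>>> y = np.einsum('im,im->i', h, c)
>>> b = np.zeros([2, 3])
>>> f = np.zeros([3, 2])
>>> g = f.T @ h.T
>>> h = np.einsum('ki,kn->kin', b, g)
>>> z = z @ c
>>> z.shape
(3, 3)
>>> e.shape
(3, 7)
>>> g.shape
(2, 7)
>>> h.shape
(2, 3, 7)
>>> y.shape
(7,)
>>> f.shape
(3, 2)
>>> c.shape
(7, 3)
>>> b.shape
(2, 3)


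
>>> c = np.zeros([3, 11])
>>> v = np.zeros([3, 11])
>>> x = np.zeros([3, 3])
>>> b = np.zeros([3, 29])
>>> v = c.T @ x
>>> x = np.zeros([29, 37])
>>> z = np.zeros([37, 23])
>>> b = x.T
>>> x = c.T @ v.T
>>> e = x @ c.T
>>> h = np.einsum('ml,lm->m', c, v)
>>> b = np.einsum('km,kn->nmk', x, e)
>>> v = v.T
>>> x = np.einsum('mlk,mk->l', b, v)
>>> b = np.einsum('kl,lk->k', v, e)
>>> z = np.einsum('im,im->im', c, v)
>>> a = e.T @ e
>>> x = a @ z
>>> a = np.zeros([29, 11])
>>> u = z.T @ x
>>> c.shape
(3, 11)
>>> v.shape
(3, 11)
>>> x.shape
(3, 11)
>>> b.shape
(3,)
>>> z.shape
(3, 11)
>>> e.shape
(11, 3)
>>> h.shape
(3,)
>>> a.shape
(29, 11)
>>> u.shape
(11, 11)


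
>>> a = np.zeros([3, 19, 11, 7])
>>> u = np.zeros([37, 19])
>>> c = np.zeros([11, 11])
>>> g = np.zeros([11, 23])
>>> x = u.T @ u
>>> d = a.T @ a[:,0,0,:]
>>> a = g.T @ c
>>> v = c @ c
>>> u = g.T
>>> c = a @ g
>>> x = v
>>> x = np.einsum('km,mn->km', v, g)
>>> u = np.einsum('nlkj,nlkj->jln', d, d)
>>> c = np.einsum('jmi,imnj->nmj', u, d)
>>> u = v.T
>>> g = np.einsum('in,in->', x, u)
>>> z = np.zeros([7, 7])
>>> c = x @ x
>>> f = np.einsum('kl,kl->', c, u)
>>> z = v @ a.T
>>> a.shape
(23, 11)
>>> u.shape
(11, 11)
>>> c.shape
(11, 11)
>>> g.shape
()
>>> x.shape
(11, 11)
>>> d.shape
(7, 11, 19, 7)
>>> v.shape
(11, 11)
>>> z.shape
(11, 23)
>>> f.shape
()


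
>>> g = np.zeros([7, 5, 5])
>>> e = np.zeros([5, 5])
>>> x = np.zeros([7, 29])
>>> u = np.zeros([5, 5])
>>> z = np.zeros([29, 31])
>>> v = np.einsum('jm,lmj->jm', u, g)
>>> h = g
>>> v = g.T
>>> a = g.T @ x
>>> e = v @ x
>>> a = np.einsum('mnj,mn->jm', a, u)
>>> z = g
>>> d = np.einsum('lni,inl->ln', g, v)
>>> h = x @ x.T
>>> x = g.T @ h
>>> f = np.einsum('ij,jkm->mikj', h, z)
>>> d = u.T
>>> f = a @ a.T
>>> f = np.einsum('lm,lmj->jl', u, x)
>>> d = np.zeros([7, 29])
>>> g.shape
(7, 5, 5)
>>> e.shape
(5, 5, 29)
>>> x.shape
(5, 5, 7)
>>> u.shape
(5, 5)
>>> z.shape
(7, 5, 5)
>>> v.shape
(5, 5, 7)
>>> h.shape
(7, 7)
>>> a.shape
(29, 5)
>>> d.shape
(7, 29)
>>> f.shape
(7, 5)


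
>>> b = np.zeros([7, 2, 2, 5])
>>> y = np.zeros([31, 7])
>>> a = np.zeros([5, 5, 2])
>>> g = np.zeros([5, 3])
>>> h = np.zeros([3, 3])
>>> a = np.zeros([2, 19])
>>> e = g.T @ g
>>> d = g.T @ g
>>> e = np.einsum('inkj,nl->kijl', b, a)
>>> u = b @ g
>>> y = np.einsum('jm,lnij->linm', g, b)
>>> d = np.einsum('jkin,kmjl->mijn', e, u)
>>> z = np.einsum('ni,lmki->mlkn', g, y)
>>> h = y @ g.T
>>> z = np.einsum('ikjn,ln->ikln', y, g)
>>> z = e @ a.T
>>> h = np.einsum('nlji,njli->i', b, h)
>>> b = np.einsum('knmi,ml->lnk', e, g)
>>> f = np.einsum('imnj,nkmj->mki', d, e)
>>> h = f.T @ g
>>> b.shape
(3, 7, 2)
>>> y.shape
(7, 2, 2, 3)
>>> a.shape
(2, 19)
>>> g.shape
(5, 3)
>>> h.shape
(2, 7, 3)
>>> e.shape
(2, 7, 5, 19)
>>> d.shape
(2, 5, 2, 19)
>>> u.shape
(7, 2, 2, 3)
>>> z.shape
(2, 7, 5, 2)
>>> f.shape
(5, 7, 2)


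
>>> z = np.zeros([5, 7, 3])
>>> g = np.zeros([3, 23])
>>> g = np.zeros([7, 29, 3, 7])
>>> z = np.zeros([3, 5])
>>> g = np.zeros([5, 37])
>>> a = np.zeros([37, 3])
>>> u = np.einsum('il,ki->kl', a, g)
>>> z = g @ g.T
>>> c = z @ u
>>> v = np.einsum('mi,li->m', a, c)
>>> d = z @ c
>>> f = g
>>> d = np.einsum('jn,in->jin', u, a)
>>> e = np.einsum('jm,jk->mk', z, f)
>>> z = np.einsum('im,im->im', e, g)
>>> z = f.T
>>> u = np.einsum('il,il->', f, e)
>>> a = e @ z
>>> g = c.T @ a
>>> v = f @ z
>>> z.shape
(37, 5)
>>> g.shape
(3, 5)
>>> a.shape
(5, 5)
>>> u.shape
()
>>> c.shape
(5, 3)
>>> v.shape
(5, 5)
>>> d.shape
(5, 37, 3)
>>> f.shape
(5, 37)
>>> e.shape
(5, 37)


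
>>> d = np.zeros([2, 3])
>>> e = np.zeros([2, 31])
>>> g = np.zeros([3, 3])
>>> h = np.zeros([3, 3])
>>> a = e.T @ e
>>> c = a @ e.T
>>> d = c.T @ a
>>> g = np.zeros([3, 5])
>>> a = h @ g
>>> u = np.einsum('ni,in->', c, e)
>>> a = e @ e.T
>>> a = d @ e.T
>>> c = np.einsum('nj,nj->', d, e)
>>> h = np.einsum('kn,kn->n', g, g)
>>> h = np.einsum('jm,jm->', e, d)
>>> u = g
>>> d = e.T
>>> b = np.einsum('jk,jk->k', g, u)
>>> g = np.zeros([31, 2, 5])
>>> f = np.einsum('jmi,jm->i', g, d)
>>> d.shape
(31, 2)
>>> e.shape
(2, 31)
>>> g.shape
(31, 2, 5)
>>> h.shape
()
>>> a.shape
(2, 2)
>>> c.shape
()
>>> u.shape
(3, 5)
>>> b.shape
(5,)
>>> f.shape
(5,)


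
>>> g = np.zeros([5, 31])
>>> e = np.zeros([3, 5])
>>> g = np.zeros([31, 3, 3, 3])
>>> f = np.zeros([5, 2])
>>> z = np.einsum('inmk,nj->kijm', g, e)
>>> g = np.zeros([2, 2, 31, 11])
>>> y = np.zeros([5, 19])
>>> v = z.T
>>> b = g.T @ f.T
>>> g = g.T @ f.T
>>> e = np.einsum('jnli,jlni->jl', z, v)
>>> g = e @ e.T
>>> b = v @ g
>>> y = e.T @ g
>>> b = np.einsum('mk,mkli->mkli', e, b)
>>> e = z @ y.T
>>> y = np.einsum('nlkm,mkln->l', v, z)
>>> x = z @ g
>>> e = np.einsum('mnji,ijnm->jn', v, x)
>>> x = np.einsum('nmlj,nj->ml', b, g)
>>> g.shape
(3, 3)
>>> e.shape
(31, 5)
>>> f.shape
(5, 2)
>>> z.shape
(3, 31, 5, 3)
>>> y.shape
(5,)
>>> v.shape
(3, 5, 31, 3)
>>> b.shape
(3, 5, 31, 3)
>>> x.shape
(5, 31)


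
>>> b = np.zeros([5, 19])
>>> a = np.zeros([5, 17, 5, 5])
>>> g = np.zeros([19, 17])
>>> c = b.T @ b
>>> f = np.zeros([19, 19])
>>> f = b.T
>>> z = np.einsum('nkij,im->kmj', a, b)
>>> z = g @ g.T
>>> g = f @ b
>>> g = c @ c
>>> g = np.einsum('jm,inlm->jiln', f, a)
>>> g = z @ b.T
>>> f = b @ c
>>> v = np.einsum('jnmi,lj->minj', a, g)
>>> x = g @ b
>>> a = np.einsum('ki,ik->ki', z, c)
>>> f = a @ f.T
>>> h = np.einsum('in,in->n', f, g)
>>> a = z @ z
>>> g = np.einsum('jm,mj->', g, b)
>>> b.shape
(5, 19)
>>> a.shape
(19, 19)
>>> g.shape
()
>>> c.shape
(19, 19)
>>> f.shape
(19, 5)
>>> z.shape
(19, 19)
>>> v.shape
(5, 5, 17, 5)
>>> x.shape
(19, 19)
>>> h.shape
(5,)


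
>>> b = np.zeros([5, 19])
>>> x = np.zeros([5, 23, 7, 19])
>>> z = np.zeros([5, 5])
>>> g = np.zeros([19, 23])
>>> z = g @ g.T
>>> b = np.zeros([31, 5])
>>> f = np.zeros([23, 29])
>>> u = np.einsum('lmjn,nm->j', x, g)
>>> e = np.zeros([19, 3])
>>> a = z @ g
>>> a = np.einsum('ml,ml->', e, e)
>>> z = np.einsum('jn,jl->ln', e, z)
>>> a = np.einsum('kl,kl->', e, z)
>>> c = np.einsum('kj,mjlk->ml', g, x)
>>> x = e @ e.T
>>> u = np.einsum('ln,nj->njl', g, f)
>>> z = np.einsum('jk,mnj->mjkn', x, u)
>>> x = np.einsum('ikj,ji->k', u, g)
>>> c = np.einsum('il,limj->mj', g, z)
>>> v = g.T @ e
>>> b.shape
(31, 5)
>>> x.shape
(29,)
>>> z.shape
(23, 19, 19, 29)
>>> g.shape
(19, 23)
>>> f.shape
(23, 29)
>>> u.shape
(23, 29, 19)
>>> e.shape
(19, 3)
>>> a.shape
()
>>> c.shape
(19, 29)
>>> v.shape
(23, 3)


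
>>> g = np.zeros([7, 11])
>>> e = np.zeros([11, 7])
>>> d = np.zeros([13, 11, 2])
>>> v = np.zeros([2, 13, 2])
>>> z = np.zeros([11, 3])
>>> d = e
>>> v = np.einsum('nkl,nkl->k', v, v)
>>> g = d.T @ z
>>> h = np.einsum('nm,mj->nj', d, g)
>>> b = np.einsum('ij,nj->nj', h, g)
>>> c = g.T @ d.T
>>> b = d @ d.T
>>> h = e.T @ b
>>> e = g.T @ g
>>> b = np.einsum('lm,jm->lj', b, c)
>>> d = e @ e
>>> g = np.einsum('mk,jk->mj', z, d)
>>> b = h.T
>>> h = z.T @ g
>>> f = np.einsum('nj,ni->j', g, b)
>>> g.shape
(11, 3)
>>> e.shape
(3, 3)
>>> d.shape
(3, 3)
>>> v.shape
(13,)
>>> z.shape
(11, 3)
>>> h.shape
(3, 3)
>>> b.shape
(11, 7)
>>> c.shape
(3, 11)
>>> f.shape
(3,)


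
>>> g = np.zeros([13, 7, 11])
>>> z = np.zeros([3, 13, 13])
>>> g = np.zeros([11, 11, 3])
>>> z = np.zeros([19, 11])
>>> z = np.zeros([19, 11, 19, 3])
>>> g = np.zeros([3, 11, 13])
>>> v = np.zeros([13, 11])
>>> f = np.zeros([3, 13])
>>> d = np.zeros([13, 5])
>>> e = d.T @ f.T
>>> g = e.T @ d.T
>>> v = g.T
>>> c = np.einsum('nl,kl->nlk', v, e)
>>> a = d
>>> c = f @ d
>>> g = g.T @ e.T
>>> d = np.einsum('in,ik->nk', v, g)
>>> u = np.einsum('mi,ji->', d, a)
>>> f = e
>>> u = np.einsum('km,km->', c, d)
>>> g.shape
(13, 5)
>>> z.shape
(19, 11, 19, 3)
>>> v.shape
(13, 3)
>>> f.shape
(5, 3)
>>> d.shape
(3, 5)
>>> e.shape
(5, 3)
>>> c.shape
(3, 5)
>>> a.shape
(13, 5)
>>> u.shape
()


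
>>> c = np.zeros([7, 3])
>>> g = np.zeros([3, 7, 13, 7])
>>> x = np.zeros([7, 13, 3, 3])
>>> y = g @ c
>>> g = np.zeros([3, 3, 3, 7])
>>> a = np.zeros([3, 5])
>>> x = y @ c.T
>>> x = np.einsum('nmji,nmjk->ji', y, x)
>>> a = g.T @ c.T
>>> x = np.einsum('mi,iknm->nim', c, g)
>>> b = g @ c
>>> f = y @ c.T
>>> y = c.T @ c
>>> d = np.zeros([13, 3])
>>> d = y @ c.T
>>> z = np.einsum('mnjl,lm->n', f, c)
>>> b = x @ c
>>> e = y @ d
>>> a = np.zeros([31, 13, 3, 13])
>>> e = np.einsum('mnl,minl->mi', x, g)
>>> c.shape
(7, 3)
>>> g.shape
(3, 3, 3, 7)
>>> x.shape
(3, 3, 7)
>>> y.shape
(3, 3)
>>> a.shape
(31, 13, 3, 13)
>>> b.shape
(3, 3, 3)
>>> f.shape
(3, 7, 13, 7)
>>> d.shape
(3, 7)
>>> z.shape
(7,)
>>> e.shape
(3, 3)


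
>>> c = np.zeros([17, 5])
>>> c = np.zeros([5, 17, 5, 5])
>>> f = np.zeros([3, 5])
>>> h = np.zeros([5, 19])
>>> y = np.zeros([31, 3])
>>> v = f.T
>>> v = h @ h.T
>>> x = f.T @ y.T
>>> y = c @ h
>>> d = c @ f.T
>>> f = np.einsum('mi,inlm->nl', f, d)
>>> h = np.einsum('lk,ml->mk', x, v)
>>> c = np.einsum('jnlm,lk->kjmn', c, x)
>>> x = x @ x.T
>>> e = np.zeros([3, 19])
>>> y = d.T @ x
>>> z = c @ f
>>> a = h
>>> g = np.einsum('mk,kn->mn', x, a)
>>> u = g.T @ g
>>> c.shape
(31, 5, 5, 17)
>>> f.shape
(17, 5)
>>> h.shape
(5, 31)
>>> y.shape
(3, 5, 17, 5)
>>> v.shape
(5, 5)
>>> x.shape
(5, 5)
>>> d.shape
(5, 17, 5, 3)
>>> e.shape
(3, 19)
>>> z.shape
(31, 5, 5, 5)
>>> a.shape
(5, 31)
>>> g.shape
(5, 31)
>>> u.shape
(31, 31)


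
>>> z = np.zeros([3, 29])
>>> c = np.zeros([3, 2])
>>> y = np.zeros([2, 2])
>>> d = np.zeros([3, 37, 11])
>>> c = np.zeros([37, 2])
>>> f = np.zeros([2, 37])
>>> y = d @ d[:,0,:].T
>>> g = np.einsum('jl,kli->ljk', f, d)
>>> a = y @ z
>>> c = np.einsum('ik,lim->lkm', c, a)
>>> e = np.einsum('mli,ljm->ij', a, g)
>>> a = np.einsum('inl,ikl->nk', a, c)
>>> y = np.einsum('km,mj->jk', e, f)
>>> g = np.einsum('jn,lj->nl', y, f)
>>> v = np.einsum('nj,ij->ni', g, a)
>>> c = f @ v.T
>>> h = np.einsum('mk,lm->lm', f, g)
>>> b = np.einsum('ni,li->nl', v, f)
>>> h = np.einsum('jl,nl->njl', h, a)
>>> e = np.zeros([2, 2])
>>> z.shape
(3, 29)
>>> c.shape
(2, 29)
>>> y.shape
(37, 29)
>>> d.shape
(3, 37, 11)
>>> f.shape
(2, 37)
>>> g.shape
(29, 2)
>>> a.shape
(37, 2)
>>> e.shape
(2, 2)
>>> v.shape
(29, 37)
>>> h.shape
(37, 29, 2)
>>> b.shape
(29, 2)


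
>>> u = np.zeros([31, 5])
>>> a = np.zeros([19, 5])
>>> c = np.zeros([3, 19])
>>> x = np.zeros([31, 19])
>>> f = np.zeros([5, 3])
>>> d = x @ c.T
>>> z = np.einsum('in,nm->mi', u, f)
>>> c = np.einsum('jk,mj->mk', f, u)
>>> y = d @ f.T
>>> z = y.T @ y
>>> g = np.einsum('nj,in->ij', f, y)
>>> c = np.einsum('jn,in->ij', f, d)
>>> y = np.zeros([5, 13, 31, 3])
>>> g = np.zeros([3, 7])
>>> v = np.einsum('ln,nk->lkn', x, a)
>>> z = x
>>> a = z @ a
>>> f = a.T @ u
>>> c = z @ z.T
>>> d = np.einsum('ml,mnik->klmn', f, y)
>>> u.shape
(31, 5)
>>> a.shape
(31, 5)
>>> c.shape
(31, 31)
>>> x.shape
(31, 19)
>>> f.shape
(5, 5)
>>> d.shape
(3, 5, 5, 13)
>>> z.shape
(31, 19)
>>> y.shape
(5, 13, 31, 3)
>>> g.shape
(3, 7)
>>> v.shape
(31, 5, 19)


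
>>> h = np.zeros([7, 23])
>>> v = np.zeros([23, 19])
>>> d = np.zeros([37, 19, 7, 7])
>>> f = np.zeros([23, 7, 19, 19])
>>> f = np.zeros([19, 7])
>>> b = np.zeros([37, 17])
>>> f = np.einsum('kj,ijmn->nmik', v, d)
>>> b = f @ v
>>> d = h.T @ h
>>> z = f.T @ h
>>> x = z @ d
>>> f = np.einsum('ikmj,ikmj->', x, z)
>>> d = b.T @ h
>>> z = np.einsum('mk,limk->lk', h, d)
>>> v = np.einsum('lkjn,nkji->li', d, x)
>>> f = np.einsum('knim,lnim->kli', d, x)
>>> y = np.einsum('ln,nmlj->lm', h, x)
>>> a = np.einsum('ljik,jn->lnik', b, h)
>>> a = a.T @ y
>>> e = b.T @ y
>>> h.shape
(7, 23)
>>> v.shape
(19, 23)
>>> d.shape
(19, 37, 7, 23)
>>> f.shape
(19, 23, 7)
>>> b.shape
(7, 7, 37, 19)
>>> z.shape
(19, 23)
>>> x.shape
(23, 37, 7, 23)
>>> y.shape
(7, 37)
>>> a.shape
(19, 37, 23, 37)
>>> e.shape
(19, 37, 7, 37)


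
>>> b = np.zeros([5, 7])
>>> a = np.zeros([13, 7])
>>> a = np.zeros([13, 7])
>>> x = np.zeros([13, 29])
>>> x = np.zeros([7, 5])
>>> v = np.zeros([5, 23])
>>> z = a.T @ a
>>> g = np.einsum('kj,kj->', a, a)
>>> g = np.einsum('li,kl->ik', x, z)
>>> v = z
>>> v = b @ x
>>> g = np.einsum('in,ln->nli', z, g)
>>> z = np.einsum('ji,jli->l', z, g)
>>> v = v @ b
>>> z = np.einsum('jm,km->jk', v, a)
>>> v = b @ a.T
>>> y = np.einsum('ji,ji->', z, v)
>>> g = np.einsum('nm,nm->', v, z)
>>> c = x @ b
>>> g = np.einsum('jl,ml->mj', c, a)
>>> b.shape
(5, 7)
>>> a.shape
(13, 7)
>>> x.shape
(7, 5)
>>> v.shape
(5, 13)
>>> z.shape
(5, 13)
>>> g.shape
(13, 7)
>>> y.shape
()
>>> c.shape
(7, 7)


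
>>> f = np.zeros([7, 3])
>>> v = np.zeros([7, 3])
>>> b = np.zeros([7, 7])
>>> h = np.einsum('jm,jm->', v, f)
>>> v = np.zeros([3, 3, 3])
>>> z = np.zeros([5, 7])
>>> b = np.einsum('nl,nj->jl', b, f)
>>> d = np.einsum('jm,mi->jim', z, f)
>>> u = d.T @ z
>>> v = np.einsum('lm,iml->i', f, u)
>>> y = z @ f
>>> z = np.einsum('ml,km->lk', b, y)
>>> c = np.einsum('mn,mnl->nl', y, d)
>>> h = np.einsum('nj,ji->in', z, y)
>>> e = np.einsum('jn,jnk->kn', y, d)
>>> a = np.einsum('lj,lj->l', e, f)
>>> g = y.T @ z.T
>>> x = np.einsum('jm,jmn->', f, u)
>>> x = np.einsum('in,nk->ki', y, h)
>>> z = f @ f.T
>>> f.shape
(7, 3)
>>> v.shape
(7,)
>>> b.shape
(3, 7)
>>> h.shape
(3, 7)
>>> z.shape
(7, 7)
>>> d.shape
(5, 3, 7)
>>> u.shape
(7, 3, 7)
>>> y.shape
(5, 3)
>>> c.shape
(3, 7)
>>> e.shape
(7, 3)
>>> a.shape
(7,)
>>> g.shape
(3, 7)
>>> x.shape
(7, 5)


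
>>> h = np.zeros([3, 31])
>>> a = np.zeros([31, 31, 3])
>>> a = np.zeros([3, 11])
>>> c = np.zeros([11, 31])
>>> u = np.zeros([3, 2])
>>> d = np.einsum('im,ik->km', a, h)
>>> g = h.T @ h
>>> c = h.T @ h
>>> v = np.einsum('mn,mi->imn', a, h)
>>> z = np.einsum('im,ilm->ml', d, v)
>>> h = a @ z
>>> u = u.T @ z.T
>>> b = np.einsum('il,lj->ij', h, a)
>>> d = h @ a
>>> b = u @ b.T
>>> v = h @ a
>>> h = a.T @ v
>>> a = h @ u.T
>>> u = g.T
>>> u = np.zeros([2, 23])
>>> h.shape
(11, 11)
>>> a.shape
(11, 2)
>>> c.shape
(31, 31)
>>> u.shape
(2, 23)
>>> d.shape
(3, 11)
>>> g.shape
(31, 31)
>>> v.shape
(3, 11)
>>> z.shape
(11, 3)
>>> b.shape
(2, 3)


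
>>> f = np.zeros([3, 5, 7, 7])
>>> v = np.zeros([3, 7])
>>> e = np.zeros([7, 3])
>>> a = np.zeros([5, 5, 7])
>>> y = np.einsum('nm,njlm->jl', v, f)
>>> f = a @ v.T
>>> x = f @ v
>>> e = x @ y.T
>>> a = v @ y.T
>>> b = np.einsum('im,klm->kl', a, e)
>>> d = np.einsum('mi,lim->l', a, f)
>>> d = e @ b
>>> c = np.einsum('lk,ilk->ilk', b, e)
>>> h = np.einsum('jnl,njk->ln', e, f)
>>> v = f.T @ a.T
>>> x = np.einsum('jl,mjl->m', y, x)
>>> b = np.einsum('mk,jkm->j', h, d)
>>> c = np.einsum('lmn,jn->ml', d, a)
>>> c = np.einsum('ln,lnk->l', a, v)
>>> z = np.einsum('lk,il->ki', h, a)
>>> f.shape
(5, 5, 3)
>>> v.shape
(3, 5, 3)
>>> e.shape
(5, 5, 5)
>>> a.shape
(3, 5)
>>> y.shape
(5, 7)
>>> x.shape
(5,)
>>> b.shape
(5,)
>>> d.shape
(5, 5, 5)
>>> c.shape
(3,)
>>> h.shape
(5, 5)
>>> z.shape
(5, 3)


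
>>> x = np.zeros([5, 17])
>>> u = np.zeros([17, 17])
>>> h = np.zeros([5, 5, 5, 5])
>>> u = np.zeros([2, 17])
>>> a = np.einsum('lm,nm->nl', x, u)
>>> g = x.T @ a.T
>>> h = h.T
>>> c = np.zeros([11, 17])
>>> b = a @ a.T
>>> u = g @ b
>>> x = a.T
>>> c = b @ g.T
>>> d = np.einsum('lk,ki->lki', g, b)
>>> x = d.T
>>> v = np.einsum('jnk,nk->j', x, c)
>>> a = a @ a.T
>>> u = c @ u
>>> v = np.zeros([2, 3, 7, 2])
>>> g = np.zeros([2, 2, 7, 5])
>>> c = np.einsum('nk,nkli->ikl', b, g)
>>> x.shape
(2, 2, 17)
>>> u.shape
(2, 2)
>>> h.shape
(5, 5, 5, 5)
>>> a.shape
(2, 2)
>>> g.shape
(2, 2, 7, 5)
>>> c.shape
(5, 2, 7)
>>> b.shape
(2, 2)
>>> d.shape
(17, 2, 2)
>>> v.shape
(2, 3, 7, 2)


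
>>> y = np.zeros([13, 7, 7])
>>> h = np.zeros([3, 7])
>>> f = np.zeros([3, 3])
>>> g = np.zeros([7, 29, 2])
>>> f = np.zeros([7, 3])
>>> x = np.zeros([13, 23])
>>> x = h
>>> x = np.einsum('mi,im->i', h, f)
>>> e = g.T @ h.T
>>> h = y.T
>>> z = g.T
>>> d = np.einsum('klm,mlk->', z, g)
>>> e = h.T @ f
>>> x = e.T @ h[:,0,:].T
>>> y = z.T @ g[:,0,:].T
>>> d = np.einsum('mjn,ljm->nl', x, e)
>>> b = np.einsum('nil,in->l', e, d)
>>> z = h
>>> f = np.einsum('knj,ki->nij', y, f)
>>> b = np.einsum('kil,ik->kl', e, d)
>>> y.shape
(7, 29, 7)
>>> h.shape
(7, 7, 13)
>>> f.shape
(29, 3, 7)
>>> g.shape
(7, 29, 2)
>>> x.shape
(3, 7, 7)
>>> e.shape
(13, 7, 3)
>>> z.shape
(7, 7, 13)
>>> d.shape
(7, 13)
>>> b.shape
(13, 3)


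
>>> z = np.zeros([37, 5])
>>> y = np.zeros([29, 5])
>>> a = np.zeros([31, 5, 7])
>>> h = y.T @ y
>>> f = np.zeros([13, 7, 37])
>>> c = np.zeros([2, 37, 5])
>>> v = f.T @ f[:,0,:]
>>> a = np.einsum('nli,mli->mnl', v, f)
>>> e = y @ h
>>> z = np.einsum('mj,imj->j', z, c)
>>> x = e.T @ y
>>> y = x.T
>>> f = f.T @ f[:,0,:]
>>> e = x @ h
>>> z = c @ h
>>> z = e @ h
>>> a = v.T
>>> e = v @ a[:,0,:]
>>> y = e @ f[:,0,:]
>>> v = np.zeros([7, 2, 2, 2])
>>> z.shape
(5, 5)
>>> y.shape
(37, 7, 37)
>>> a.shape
(37, 7, 37)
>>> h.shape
(5, 5)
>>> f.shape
(37, 7, 37)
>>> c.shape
(2, 37, 5)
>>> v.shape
(7, 2, 2, 2)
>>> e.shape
(37, 7, 37)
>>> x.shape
(5, 5)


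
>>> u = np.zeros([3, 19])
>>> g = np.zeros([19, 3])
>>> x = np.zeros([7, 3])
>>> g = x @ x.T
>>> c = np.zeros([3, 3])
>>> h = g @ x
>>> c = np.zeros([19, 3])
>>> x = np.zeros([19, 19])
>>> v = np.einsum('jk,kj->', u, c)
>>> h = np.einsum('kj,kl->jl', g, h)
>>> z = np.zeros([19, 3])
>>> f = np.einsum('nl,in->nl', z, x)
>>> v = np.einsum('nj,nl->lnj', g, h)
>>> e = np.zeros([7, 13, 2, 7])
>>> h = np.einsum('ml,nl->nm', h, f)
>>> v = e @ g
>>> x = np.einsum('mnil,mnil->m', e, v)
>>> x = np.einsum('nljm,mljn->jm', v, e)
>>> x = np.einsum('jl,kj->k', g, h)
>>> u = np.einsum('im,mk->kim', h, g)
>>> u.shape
(7, 19, 7)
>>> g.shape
(7, 7)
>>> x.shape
(19,)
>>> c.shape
(19, 3)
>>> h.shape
(19, 7)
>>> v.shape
(7, 13, 2, 7)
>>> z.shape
(19, 3)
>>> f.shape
(19, 3)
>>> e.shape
(7, 13, 2, 7)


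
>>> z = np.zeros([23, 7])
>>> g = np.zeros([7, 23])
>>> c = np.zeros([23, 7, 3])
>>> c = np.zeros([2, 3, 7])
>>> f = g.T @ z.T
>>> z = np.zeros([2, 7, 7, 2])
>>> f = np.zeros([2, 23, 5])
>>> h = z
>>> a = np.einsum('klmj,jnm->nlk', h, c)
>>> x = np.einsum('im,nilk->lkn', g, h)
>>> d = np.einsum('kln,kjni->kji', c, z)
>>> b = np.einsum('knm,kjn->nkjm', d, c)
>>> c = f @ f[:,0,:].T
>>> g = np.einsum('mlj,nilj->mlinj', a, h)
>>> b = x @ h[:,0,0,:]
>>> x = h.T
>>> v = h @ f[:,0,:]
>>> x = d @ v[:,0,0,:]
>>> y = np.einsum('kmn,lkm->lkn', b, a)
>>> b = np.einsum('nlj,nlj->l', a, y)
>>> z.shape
(2, 7, 7, 2)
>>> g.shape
(3, 7, 7, 2, 2)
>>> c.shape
(2, 23, 2)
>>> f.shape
(2, 23, 5)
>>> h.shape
(2, 7, 7, 2)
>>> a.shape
(3, 7, 2)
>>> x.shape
(2, 7, 5)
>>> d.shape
(2, 7, 2)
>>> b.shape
(7,)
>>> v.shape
(2, 7, 7, 5)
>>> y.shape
(3, 7, 2)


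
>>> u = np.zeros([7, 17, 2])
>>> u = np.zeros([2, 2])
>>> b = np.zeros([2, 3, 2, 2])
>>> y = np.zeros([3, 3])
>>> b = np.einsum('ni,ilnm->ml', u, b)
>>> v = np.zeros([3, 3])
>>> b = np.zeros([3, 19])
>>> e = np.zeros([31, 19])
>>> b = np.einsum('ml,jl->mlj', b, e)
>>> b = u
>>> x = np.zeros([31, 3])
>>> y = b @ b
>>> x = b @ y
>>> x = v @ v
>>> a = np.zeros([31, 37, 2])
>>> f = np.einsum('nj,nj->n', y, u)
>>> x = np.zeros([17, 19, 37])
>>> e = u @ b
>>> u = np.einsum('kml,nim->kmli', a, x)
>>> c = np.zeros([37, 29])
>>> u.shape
(31, 37, 2, 19)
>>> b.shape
(2, 2)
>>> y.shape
(2, 2)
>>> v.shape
(3, 3)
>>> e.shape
(2, 2)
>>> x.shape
(17, 19, 37)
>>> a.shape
(31, 37, 2)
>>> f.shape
(2,)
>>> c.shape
(37, 29)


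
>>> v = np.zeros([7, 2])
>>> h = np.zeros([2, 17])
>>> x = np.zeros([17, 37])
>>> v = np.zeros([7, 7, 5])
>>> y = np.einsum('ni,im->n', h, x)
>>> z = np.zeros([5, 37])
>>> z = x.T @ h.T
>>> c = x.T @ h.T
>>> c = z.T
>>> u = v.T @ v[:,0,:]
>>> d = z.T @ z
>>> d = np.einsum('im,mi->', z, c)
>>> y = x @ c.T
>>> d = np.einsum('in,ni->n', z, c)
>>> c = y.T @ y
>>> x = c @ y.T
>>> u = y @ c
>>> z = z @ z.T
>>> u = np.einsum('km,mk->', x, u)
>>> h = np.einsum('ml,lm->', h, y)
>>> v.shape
(7, 7, 5)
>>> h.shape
()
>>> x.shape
(2, 17)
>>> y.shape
(17, 2)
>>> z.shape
(37, 37)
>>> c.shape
(2, 2)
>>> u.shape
()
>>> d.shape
(2,)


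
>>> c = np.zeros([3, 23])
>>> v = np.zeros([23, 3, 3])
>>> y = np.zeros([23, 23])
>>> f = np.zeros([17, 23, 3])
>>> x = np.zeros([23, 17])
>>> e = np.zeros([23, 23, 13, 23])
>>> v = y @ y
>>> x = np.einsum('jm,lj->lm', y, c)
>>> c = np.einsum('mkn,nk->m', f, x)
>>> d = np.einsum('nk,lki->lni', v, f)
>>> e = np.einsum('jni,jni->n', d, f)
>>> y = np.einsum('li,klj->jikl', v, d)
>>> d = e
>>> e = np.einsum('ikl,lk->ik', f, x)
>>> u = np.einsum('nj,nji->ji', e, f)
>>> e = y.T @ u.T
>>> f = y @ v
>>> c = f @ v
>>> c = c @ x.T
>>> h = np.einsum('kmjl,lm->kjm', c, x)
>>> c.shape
(3, 23, 17, 3)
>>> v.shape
(23, 23)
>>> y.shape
(3, 23, 17, 23)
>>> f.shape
(3, 23, 17, 23)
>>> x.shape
(3, 23)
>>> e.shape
(23, 17, 23, 23)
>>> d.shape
(23,)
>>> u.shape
(23, 3)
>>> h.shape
(3, 17, 23)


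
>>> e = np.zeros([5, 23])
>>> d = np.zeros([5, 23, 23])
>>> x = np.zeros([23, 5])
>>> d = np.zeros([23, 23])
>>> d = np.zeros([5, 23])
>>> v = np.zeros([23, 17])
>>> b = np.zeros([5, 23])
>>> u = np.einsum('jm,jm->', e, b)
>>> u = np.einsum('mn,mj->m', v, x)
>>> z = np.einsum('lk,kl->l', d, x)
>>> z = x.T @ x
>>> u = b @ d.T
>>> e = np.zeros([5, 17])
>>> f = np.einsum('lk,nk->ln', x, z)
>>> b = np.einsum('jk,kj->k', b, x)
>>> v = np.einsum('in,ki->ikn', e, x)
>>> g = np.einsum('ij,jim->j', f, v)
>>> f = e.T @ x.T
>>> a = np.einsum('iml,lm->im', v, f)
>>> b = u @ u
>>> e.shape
(5, 17)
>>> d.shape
(5, 23)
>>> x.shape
(23, 5)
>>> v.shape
(5, 23, 17)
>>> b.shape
(5, 5)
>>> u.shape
(5, 5)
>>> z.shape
(5, 5)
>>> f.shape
(17, 23)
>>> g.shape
(5,)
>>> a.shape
(5, 23)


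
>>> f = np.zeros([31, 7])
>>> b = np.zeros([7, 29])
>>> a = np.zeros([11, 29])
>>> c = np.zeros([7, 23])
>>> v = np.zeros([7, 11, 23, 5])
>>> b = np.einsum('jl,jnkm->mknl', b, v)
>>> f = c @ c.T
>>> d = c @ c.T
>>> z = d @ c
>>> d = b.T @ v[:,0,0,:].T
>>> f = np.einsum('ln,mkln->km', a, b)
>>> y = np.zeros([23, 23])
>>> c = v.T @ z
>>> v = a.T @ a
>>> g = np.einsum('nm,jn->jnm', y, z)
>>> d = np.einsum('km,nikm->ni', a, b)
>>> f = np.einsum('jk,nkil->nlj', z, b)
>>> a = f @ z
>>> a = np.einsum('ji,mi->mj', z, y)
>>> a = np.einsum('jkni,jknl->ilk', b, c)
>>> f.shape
(5, 29, 7)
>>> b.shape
(5, 23, 11, 29)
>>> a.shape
(29, 23, 23)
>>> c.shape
(5, 23, 11, 23)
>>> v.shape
(29, 29)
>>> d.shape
(5, 23)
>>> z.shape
(7, 23)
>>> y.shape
(23, 23)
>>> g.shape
(7, 23, 23)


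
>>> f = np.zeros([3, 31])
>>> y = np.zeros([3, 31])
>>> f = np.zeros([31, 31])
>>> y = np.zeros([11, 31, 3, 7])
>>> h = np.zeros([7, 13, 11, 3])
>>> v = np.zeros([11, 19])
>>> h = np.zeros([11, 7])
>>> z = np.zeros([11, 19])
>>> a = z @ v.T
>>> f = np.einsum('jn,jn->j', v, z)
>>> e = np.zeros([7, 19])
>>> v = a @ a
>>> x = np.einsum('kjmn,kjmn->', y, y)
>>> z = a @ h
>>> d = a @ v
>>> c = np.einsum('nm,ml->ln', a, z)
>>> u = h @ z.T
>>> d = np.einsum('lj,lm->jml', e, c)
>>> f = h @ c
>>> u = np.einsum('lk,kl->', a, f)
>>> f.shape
(11, 11)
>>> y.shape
(11, 31, 3, 7)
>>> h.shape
(11, 7)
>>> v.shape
(11, 11)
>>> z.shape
(11, 7)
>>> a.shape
(11, 11)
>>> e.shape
(7, 19)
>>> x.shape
()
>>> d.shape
(19, 11, 7)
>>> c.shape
(7, 11)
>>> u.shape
()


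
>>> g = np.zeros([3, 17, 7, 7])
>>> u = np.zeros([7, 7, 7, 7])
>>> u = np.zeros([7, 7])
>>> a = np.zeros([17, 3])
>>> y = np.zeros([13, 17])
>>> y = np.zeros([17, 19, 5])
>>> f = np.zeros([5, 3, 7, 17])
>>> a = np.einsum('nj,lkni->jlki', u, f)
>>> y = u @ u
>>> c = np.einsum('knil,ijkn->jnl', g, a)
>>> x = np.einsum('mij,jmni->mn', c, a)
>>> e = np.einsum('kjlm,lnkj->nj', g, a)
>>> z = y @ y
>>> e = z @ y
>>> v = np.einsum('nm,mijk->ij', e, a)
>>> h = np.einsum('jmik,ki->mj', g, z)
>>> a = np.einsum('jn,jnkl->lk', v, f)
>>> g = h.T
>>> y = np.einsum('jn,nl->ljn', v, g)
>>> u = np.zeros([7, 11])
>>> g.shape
(3, 17)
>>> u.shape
(7, 11)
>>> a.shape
(17, 7)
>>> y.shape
(17, 5, 3)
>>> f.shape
(5, 3, 7, 17)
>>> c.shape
(5, 17, 7)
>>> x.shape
(5, 3)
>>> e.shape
(7, 7)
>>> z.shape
(7, 7)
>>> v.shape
(5, 3)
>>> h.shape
(17, 3)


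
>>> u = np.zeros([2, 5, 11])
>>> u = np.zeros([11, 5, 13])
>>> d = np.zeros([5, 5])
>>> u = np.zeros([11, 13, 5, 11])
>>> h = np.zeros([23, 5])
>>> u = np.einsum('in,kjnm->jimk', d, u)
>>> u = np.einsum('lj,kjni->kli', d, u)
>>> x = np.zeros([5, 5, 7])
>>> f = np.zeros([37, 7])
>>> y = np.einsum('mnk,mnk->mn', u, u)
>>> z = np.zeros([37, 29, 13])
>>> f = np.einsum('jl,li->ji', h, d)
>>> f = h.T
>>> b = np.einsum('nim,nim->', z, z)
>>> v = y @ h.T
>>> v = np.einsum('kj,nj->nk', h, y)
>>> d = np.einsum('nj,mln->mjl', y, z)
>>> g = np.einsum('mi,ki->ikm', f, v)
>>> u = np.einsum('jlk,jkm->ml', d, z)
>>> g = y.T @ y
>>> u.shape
(13, 5)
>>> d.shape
(37, 5, 29)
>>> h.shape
(23, 5)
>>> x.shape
(5, 5, 7)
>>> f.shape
(5, 23)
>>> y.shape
(13, 5)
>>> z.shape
(37, 29, 13)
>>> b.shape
()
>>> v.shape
(13, 23)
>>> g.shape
(5, 5)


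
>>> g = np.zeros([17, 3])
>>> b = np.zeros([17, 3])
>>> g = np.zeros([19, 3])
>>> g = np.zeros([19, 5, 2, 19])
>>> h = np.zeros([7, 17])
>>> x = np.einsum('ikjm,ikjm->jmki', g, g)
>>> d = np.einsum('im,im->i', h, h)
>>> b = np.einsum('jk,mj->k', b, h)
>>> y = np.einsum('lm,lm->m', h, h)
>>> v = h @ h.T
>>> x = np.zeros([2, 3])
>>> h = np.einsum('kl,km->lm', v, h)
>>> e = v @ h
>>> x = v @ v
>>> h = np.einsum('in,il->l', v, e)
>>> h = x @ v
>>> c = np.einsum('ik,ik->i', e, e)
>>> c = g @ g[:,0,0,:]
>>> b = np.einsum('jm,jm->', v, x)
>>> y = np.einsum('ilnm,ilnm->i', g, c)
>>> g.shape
(19, 5, 2, 19)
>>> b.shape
()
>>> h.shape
(7, 7)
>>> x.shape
(7, 7)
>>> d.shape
(7,)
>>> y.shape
(19,)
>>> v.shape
(7, 7)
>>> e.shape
(7, 17)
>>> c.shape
(19, 5, 2, 19)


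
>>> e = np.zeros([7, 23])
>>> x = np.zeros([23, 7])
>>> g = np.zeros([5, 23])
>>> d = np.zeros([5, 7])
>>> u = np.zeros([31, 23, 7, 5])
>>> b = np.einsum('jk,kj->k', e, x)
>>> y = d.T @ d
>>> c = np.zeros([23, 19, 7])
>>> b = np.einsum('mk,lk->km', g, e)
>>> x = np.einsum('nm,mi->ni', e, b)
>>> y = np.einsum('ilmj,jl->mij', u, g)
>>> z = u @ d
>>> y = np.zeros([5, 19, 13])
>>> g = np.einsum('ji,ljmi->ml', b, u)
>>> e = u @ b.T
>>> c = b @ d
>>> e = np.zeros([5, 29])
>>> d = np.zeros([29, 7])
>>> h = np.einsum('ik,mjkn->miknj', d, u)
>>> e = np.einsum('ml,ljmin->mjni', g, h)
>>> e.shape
(7, 29, 23, 5)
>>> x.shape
(7, 5)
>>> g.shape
(7, 31)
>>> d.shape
(29, 7)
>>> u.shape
(31, 23, 7, 5)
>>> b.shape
(23, 5)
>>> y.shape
(5, 19, 13)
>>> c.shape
(23, 7)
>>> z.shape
(31, 23, 7, 7)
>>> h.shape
(31, 29, 7, 5, 23)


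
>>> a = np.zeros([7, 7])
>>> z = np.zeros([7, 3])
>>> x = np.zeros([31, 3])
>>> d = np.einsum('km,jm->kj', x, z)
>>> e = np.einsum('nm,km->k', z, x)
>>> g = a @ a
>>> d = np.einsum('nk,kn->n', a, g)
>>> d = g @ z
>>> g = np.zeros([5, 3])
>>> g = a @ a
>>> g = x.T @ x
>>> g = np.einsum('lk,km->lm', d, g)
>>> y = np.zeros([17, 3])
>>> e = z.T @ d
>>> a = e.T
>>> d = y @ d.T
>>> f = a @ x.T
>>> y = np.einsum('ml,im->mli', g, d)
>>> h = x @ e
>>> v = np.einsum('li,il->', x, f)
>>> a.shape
(3, 3)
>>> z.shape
(7, 3)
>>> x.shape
(31, 3)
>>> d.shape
(17, 7)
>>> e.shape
(3, 3)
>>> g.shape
(7, 3)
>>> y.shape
(7, 3, 17)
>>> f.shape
(3, 31)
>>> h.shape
(31, 3)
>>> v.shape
()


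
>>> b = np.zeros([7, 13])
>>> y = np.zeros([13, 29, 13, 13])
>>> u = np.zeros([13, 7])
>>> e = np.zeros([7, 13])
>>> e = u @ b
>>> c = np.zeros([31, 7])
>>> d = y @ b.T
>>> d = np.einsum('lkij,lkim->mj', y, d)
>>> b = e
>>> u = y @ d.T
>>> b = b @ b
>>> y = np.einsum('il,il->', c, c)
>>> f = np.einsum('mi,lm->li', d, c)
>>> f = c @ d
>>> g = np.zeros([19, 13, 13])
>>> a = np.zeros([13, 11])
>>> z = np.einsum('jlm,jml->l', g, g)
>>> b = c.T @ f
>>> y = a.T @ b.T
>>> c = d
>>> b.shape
(7, 13)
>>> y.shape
(11, 7)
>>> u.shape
(13, 29, 13, 7)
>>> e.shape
(13, 13)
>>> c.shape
(7, 13)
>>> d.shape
(7, 13)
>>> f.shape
(31, 13)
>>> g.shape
(19, 13, 13)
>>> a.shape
(13, 11)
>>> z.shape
(13,)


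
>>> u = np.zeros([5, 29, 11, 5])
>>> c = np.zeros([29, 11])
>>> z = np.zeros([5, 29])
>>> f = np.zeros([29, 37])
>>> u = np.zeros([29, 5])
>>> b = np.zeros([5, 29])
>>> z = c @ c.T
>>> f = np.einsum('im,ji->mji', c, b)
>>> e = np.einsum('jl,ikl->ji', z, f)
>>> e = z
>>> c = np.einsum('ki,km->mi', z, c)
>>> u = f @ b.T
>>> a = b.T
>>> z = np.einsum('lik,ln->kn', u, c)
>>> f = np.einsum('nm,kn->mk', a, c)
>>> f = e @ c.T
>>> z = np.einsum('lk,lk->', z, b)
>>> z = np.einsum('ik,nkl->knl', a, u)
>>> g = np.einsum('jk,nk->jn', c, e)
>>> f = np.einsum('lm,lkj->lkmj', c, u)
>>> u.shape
(11, 5, 5)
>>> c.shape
(11, 29)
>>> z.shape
(5, 11, 5)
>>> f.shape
(11, 5, 29, 5)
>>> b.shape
(5, 29)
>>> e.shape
(29, 29)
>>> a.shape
(29, 5)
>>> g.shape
(11, 29)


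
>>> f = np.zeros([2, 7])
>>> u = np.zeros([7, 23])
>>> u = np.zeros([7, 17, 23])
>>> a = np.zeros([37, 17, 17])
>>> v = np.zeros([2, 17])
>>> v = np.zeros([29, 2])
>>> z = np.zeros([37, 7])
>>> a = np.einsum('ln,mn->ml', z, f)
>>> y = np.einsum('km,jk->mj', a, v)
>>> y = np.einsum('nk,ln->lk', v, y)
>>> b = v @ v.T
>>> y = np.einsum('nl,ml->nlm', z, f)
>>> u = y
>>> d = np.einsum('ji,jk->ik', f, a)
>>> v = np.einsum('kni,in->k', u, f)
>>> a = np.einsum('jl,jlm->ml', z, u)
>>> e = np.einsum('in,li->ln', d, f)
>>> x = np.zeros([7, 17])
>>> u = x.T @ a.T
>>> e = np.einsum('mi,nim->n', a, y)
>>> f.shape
(2, 7)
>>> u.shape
(17, 2)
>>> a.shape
(2, 7)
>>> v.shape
(37,)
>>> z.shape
(37, 7)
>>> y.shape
(37, 7, 2)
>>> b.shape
(29, 29)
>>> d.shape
(7, 37)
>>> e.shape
(37,)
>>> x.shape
(7, 17)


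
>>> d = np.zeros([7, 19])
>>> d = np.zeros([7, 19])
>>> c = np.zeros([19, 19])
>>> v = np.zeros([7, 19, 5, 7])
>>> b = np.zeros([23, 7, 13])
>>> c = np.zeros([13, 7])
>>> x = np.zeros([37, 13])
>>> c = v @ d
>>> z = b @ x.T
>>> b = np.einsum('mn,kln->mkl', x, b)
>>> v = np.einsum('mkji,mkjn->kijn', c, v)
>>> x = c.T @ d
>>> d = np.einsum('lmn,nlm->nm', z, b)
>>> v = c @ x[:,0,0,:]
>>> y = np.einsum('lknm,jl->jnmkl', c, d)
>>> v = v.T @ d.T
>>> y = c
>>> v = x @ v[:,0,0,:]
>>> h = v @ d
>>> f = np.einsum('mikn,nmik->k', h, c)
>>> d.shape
(37, 7)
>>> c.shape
(7, 19, 5, 19)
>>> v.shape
(19, 5, 19, 37)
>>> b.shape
(37, 23, 7)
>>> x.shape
(19, 5, 19, 19)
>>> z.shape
(23, 7, 37)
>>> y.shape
(7, 19, 5, 19)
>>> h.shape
(19, 5, 19, 7)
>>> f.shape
(19,)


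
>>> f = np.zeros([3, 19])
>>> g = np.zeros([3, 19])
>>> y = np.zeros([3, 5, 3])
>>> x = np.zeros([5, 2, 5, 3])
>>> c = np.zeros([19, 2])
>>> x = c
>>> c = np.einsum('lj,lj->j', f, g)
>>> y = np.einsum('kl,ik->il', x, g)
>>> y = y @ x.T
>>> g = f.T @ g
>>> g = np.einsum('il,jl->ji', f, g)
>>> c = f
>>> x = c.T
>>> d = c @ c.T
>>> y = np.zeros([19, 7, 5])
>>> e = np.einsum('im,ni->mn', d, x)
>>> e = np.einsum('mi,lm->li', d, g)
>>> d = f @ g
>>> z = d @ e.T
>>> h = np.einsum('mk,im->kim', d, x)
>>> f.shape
(3, 19)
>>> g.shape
(19, 3)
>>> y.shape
(19, 7, 5)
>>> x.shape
(19, 3)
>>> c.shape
(3, 19)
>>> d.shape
(3, 3)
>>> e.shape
(19, 3)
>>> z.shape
(3, 19)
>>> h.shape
(3, 19, 3)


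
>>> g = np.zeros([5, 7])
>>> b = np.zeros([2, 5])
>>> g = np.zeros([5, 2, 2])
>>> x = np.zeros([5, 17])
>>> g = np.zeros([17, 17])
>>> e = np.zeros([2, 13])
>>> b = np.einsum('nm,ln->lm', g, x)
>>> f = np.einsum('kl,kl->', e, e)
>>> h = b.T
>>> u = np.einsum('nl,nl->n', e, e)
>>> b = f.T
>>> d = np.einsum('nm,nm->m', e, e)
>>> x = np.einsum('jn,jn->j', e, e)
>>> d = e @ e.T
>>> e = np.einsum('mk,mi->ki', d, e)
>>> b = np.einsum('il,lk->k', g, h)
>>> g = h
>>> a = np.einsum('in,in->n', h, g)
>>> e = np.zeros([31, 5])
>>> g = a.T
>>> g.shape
(5,)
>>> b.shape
(5,)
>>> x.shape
(2,)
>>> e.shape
(31, 5)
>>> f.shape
()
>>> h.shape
(17, 5)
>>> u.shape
(2,)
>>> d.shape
(2, 2)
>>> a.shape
(5,)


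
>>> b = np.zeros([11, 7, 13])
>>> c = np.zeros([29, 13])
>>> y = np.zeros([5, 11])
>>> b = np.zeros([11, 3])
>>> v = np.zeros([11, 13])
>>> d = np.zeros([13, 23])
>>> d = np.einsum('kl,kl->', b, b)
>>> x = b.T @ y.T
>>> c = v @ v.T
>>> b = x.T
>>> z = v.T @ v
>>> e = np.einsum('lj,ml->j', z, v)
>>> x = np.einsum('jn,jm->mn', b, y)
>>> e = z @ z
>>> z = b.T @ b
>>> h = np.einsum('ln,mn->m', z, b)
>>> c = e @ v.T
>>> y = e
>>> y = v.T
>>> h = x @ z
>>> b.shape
(5, 3)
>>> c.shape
(13, 11)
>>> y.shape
(13, 11)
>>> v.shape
(11, 13)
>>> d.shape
()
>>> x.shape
(11, 3)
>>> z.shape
(3, 3)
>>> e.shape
(13, 13)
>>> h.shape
(11, 3)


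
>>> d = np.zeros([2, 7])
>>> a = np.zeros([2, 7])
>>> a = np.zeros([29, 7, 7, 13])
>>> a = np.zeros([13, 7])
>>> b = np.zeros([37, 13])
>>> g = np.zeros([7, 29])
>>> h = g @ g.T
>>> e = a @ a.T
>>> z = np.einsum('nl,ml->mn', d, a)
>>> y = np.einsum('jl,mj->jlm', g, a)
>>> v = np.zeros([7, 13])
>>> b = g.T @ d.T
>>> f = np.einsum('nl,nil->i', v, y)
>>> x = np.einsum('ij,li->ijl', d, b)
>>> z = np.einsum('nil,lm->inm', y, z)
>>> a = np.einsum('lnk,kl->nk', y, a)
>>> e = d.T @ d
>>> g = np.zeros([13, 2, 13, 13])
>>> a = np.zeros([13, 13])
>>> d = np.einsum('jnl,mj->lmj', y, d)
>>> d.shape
(13, 2, 7)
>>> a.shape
(13, 13)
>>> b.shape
(29, 2)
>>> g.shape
(13, 2, 13, 13)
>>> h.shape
(7, 7)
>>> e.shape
(7, 7)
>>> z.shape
(29, 7, 2)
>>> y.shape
(7, 29, 13)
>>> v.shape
(7, 13)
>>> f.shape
(29,)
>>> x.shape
(2, 7, 29)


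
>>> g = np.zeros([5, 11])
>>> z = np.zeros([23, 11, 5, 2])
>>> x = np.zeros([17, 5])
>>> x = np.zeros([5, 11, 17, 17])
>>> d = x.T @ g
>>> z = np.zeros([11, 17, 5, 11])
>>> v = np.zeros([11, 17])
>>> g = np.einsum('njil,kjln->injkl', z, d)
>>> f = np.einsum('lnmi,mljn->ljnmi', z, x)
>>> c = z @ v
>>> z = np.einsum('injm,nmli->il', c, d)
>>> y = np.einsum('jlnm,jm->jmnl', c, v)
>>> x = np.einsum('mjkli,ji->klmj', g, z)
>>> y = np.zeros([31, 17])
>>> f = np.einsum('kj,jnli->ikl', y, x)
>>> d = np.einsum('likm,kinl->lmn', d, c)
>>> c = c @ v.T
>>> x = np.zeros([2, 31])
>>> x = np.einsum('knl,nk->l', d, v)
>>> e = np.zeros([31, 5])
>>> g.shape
(5, 11, 17, 17, 11)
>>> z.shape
(11, 11)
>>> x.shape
(5,)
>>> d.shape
(17, 11, 5)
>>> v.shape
(11, 17)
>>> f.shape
(11, 31, 5)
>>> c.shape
(11, 17, 5, 11)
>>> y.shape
(31, 17)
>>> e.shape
(31, 5)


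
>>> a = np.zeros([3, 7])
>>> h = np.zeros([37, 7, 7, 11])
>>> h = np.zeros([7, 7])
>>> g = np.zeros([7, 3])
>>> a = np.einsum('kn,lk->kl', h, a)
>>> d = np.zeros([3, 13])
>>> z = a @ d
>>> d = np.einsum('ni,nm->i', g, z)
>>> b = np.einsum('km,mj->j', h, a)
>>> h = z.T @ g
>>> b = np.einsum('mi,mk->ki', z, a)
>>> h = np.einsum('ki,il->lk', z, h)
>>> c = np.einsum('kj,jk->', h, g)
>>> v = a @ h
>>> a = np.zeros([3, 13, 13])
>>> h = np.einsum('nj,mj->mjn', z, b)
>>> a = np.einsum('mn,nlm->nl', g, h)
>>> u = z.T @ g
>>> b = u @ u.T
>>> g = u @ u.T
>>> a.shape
(3, 13)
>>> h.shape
(3, 13, 7)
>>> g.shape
(13, 13)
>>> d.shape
(3,)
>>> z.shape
(7, 13)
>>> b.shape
(13, 13)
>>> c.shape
()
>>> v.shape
(7, 7)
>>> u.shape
(13, 3)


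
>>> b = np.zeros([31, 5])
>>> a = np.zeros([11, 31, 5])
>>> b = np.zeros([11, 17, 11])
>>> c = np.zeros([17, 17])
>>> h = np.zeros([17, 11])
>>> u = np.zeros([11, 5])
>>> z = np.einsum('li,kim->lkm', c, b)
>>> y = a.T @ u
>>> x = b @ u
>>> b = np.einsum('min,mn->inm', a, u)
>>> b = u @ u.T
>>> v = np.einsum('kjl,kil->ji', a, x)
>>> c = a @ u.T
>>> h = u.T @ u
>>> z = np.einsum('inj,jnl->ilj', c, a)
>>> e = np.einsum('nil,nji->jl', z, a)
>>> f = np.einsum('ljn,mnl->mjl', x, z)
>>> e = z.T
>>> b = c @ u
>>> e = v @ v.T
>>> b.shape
(11, 31, 5)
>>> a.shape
(11, 31, 5)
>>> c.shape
(11, 31, 11)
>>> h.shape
(5, 5)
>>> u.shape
(11, 5)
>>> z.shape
(11, 5, 11)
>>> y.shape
(5, 31, 5)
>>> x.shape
(11, 17, 5)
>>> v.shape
(31, 17)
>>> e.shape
(31, 31)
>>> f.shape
(11, 17, 11)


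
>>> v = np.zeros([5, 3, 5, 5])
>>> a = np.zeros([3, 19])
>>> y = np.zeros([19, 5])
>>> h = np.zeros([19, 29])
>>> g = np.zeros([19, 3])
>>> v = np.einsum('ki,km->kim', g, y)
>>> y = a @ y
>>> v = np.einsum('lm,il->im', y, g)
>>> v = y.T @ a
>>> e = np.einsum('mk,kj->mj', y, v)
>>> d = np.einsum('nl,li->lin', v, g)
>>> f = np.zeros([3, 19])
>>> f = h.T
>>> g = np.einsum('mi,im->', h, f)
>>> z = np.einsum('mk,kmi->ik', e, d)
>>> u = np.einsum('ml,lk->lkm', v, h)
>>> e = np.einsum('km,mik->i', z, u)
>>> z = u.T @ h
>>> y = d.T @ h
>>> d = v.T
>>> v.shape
(5, 19)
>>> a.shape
(3, 19)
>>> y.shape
(5, 3, 29)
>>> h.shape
(19, 29)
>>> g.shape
()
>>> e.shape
(29,)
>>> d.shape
(19, 5)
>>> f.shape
(29, 19)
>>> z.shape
(5, 29, 29)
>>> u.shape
(19, 29, 5)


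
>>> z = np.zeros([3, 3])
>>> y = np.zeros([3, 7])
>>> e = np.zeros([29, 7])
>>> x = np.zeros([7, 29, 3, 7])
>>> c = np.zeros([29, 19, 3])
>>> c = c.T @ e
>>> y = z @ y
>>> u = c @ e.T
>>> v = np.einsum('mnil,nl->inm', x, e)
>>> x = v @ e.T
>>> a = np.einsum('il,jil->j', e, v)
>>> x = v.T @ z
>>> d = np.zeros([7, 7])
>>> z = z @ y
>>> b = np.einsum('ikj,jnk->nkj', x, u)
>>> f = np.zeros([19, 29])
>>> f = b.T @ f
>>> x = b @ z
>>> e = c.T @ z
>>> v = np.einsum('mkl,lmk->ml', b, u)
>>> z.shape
(3, 7)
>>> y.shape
(3, 7)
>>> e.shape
(7, 19, 7)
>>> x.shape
(19, 29, 7)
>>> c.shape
(3, 19, 7)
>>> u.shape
(3, 19, 29)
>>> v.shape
(19, 3)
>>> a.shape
(3,)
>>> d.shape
(7, 7)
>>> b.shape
(19, 29, 3)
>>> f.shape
(3, 29, 29)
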